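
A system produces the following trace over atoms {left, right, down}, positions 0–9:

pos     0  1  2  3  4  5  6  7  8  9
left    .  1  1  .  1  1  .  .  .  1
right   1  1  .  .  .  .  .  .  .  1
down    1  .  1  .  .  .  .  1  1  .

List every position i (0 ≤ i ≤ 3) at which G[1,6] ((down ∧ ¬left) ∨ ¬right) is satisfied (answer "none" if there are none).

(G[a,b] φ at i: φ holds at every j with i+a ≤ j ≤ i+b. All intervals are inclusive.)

Evaluate at each i in [0,3]:
  i=0: ✗ (fails at j=1)
  i=1: ✓ (all of [2,7])
  i=2: ✓ (all of [3,8])
  i=3: ✗ (fails at j=9)

1, 2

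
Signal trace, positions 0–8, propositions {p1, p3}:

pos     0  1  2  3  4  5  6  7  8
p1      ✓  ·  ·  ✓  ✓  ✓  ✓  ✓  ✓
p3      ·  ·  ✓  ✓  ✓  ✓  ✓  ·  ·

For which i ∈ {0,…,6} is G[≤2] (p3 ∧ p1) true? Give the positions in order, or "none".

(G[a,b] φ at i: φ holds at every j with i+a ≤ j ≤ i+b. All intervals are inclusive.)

3, 4

Evaluate at each i in [0,6]:
  i=0: ✗ (fails at j=0)
  i=1: ✗ (fails at j=1)
  i=2: ✗ (fails at j=2)
  i=3: ✓ (all of [3,5])
  i=4: ✓ (all of [4,6])
  i=5: ✗ (fails at j=7)
  i=6: ✗ (fails at j=7)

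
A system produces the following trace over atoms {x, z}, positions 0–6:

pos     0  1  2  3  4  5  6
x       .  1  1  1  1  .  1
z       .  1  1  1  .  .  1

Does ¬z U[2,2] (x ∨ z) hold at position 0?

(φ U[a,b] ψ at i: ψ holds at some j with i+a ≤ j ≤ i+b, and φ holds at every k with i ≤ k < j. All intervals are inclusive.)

No

Need some j in [2,2] with (x ∨ z), and ¬z at every k in [0,j-1].
  j=2: (x ∨ z) holds, but ¬z fails at k=1 → not this j.
No j in the window works → until fails.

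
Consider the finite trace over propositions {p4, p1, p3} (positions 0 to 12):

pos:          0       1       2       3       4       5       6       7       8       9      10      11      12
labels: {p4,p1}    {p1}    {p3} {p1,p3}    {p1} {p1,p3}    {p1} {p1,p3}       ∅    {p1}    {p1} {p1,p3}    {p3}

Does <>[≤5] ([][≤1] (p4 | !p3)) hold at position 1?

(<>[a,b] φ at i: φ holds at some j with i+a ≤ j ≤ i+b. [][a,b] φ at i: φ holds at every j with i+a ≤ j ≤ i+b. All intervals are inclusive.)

No

Check [][≤1] (p4 | !p3) at each j in [1,6]:
  j=1: fails at 2
  j=2: fails at 2
  j=3: fails at 3
  j=4: fails at 5
  j=5: fails at 5
  j=6: fails at 7
No position in the window satisfies it → formula fails.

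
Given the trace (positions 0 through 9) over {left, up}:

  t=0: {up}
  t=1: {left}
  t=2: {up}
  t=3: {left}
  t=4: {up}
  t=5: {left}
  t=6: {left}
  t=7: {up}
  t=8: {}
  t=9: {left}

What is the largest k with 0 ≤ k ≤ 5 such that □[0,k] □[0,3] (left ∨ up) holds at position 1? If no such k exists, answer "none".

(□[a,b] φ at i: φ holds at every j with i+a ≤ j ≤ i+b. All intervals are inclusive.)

□[0,3] (left ∨ up) must hold from j=1 onward; find where it first fails.
  j=1: holds
  j=2: holds
  j=3: holds
  j=4: holds
  j=5: fails
Holds on [1,4], so largest k = 3.

3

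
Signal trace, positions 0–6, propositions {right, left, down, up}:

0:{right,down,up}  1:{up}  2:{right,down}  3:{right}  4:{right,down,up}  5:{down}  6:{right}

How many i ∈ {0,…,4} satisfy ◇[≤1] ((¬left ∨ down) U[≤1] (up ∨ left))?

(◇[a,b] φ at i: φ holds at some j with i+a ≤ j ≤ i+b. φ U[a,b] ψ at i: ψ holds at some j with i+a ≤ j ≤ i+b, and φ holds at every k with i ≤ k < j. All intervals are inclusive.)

5

Evaluate at each i in [0,4]:
  i=0: ✓ (witness j=0)
  i=1: ✓ (witness j=1)
  i=2: ✓ (witness j=3)
  i=3: ✓ (witness j=3)
  i=4: ✓ (witness j=4)
Positions where it holds: {0, 1, 2, 3, 4} → 5.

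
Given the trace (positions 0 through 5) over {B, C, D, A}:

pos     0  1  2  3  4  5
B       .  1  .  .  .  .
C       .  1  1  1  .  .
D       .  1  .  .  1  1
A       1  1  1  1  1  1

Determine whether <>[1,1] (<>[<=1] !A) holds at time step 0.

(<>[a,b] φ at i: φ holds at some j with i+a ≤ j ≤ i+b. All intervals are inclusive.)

No

Check <>[<=1] !A at each j in [1,1]:
  j=1: fails (none in [1,2])
No position in the window satisfies it → formula fails.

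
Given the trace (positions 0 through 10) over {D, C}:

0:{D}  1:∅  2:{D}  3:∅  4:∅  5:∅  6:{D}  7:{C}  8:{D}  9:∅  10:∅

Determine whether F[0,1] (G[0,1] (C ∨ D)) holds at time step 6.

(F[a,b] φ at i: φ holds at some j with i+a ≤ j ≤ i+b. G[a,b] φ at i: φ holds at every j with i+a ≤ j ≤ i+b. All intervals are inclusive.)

Check G[0,1] (C ∨ D) at each j in [6,7]:
  j=6: holds on [6,7]
  j=7: holds on [7,8]
Found at j=6 → formula holds.

Yes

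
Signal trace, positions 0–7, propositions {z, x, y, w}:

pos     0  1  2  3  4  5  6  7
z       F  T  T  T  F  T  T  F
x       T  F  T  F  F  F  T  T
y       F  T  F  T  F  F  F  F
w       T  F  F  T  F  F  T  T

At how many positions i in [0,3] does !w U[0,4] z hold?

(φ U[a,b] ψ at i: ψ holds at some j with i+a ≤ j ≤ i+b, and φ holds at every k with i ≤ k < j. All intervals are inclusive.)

3

Evaluate at each i in [0,3]:
  i=0: ✗ (lhs fails at k=0 before rhs at j=1)
  i=1: ✓ (rhs at j=1)
  i=2: ✓ (rhs at j=2)
  i=3: ✓ (rhs at j=3)
Positions where it holds: {1, 2, 3} → 3.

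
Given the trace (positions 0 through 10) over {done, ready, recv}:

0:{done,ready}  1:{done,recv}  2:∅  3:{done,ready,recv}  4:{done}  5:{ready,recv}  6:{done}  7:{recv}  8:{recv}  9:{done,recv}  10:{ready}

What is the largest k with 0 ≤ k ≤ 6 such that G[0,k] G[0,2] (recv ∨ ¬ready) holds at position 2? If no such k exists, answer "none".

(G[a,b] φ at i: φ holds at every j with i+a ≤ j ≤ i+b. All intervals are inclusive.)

5

G[0,2] (recv ∨ ¬ready) must hold from j=2 onward; find where it first fails.
  j=2: holds
  j=3: holds
  j=4: holds
  j=5: holds
  j=6: holds
  j=7: holds
  j=8: fails
Holds on [2,7], so largest k = 5.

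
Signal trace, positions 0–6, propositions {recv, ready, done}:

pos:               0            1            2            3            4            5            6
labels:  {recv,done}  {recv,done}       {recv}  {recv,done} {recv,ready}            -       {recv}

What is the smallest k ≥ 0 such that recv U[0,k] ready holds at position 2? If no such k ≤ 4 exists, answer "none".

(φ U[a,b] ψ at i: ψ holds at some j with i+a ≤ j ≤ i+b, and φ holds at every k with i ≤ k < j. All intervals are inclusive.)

Need earliest j ≥ 2 with ready, and recv at every k in [2,j-1].
  j=2: rhs fails.
  j=3: rhs fails.
  j=4: rhs holds; lhs holds on [2,3]. k = 2.

2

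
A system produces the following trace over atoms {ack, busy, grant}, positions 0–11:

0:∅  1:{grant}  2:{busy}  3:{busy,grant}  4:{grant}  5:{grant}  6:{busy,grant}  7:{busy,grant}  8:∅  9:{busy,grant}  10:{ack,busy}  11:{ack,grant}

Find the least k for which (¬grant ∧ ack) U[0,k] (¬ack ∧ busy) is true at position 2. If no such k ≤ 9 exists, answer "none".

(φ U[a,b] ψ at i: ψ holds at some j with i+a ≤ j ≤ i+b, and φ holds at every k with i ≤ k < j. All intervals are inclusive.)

0

Need earliest j ≥ 2 with (¬ack ∧ busy), and (¬grant ∧ ack) at every k in [2,j-1].
  j=2: rhs holds (empty prefix). k = 0.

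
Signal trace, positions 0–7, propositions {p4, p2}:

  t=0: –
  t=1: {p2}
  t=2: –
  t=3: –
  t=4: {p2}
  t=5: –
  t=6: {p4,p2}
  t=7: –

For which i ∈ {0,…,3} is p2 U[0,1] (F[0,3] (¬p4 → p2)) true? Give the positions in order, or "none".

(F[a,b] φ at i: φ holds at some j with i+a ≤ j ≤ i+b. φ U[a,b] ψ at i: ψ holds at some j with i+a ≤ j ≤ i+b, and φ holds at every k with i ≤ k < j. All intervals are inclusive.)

Evaluate at each i in [0,3]:
  i=0: ✓ (rhs at j=0)
  i=1: ✓ (rhs at j=1)
  i=2: ✓ (rhs at j=2)
  i=3: ✓ (rhs at j=3)

0, 1, 2, 3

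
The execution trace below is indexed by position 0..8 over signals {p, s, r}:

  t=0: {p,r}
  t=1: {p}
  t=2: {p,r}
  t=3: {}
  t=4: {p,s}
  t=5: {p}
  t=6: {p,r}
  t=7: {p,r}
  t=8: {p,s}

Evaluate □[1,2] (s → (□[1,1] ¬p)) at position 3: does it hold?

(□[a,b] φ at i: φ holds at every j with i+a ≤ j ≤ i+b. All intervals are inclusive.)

Check (s → (□[1,1] ¬p)) at every j in [4,5]:
  j=4: antecedent true; consequent fails at 5 → ✗
  j=5: antecedent false → ✓
Fails at j=4 → formula fails.

No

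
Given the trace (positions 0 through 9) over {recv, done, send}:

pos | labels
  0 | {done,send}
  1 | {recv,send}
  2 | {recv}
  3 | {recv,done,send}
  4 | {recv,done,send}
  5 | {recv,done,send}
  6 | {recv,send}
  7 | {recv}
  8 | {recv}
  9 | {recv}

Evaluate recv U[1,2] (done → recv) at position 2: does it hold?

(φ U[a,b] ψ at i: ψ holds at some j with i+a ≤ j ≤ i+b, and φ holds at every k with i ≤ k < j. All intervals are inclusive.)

Need some j in [3,4] with (done → recv), and recv at every k in [2,j-1].
  j=3: (done → recv) holds; recv holds at every k in [2,2] → satisfied.

Holds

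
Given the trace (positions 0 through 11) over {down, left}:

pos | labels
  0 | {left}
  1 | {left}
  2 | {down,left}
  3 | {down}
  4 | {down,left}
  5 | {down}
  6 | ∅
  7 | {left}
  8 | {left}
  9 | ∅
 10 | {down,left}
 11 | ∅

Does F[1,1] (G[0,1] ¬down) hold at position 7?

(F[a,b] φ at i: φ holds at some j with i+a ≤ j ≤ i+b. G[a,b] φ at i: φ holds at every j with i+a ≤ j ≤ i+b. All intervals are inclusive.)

Holds

Check G[0,1] ¬down at each j in [8,8]:
  j=8: holds on [8,9]
Found at j=8 → formula holds.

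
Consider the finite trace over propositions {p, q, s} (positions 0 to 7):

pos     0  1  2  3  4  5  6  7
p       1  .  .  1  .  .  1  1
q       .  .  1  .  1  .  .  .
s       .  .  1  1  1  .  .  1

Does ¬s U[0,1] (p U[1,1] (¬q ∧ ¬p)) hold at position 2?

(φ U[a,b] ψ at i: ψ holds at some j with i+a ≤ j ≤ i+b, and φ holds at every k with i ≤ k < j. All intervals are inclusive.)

No

Need some j in [2,3] with (p U[1,1] (¬q ∧ ¬p)), and ¬s at every k in [2,j-1].
  j=2: (p U[1,1] (¬q ∧ ¬p)) — fails.
  j=3: (p U[1,1] (¬q ∧ ¬p)) — fails.
No j in the window works → until fails.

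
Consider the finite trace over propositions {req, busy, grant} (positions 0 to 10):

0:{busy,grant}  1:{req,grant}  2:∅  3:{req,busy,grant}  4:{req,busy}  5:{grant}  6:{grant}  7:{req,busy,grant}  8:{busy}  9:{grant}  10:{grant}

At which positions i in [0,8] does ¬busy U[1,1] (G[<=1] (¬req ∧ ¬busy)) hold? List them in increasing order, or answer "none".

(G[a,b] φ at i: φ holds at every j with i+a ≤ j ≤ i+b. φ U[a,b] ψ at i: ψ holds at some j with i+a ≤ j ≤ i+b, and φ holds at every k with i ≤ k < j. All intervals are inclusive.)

Evaluate at each i in [0,8]:
  i=0: ✗ (no rhs in [1,1])
  i=1: ✗ (no rhs in [2,2])
  i=2: ✗ (no rhs in [3,3])
  i=3: ✗ (no rhs in [4,4])
  i=4: ✗ (lhs fails at k=4 before rhs at j=5)
  i=5: ✗ (no rhs in [6,6])
  i=6: ✗ (no rhs in [7,7])
  i=7: ✗ (no rhs in [8,8])
  i=8: ✗ (lhs fails at k=8 before rhs at j=9)

none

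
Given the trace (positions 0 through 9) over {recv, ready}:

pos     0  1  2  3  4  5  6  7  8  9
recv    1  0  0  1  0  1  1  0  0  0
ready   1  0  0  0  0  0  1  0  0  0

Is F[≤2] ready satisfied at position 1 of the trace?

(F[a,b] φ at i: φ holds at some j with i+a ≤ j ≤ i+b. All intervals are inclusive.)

No

Check ready at each j in [1,3]:
  j=1: false
  j=2: false
  j=3: false
No position in the window satisfies it → formula fails.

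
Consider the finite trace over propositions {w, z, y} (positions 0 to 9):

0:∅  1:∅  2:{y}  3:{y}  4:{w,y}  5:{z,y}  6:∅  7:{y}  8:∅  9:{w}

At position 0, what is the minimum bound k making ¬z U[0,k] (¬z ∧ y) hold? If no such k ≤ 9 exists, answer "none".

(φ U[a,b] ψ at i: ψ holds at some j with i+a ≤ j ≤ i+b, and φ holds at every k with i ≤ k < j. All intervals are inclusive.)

Need earliest j ≥ 0 with (¬z ∧ y), and ¬z at every k in [0,j-1].
  j=0: rhs fails.
  j=1: rhs fails.
  j=2: rhs holds; lhs holds on [0,1]. k = 2.

2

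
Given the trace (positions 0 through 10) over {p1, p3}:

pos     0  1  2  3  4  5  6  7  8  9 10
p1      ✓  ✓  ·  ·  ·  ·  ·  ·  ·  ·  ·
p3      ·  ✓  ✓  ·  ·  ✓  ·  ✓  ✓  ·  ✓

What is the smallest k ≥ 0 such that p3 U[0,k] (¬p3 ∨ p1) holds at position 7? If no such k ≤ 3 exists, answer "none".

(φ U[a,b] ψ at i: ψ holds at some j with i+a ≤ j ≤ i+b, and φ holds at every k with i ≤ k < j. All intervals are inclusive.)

Need earliest j ≥ 7 with (¬p3 ∨ p1), and p3 at every k in [7,j-1].
  j=7: rhs fails.
  j=8: rhs fails.
  j=9: rhs holds; lhs holds on [7,8]. k = 2.

2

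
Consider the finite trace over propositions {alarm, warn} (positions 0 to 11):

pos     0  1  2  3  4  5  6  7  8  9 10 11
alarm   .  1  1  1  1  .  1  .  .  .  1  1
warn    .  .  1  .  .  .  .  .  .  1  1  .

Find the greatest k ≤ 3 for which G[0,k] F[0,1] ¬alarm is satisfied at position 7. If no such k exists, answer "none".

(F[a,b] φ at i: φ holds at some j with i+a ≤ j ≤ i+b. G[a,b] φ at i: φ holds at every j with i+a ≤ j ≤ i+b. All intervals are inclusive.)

F[0,1] ¬alarm must hold from j=7 onward; find where it first fails.
  j=7: holds
  j=8: holds
  j=9: holds
  j=10: fails
Holds on [7,9], so largest k = 2.

2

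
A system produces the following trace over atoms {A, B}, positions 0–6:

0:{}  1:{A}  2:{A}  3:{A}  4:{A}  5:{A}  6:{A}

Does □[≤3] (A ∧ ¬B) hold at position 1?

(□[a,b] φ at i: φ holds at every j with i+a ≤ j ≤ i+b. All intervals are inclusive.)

Check (A ∧ ¬B) at every j in [1,4]:
  j=1: true
  j=2: true
  j=3: true
  j=4: true
All positions satisfy it → formula holds.

Holds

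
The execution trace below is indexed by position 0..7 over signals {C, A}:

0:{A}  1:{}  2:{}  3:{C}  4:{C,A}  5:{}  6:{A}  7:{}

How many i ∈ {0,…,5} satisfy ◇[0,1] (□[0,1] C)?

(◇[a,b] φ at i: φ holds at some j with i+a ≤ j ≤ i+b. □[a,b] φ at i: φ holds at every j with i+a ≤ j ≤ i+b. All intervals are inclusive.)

2

Evaluate at each i in [0,5]:
  i=0: ✗ (none in [0,1])
  i=1: ✗ (none in [1,2])
  i=2: ✓ (witness j=3)
  i=3: ✓ (witness j=3)
  i=4: ✗ (none in [4,5])
  i=5: ✗ (none in [5,6])
Positions where it holds: {2, 3} → 2.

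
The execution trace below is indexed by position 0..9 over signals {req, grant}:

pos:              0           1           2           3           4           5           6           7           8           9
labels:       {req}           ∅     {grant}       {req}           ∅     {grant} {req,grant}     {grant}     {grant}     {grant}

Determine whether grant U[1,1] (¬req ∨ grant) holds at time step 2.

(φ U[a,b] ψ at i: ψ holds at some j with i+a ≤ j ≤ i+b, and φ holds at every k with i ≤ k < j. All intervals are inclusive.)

Need some j in [3,3] with (¬req ∨ grant), and grant at every k in [2,j-1].
  j=3: (¬req ∨ grant) false.
No j in the window works → until fails.

No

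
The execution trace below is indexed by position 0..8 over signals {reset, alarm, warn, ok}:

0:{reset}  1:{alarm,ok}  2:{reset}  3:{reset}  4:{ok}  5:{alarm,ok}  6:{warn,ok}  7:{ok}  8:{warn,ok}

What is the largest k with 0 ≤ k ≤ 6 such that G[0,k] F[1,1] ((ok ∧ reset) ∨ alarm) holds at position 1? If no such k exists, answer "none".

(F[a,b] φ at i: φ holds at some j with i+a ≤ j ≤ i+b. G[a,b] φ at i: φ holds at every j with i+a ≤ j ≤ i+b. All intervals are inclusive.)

F[1,1] ((ok ∧ reset) ∨ alarm) must hold from j=1 onward; find where it first fails.
  j=1: fails → no k works.

none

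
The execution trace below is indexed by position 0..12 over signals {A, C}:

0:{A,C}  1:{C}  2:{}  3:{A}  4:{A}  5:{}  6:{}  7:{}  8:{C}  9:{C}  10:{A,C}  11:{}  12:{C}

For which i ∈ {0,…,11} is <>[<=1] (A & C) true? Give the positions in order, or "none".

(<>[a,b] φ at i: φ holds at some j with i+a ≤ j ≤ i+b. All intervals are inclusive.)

Evaluate at each i in [0,11]:
  i=0: ✓ (witness j=0)
  i=1: ✗ (none in [1,2])
  i=2: ✗ (none in [2,3])
  i=3: ✗ (none in [3,4])
  i=4: ✗ (none in [4,5])
  i=5: ✗ (none in [5,6])
  i=6: ✗ (none in [6,7])
  i=7: ✗ (none in [7,8])
  i=8: ✗ (none in [8,9])
  i=9: ✓ (witness j=10)
  i=10: ✓ (witness j=10)
  i=11: ✗ (none in [11,12])

0, 9, 10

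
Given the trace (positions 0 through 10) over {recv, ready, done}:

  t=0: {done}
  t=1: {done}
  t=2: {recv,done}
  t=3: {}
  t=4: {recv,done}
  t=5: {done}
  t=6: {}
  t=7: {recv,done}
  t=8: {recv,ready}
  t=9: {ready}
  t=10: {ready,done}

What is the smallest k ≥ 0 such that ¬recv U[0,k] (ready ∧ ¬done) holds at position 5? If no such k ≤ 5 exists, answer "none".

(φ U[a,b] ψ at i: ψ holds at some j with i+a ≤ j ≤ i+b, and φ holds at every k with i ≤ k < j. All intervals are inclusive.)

none

Need earliest j ≥ 5 with (ready ∧ ¬done), and ¬recv at every k in [5,j-1].
  j=5: rhs fails.
  j=6: rhs fails.
  j=7: rhs fails.
  j=8: rhs holds but lhs fails at k=7.
  j=9: rhs holds but lhs fails at k=7.
  j=10: rhs fails.
No witness within the range → none.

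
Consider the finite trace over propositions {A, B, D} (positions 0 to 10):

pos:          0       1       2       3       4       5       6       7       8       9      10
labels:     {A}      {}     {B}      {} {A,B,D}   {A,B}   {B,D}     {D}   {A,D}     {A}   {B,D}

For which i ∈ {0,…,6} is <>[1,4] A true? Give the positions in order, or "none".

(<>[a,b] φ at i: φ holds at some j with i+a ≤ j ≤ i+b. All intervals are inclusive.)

Evaluate at each i in [0,6]:
  i=0: ✓ (witness j=4)
  i=1: ✓ (witness j=4)
  i=2: ✓ (witness j=4)
  i=3: ✓ (witness j=4)
  i=4: ✓ (witness j=5)
  i=5: ✓ (witness j=8)
  i=6: ✓ (witness j=8)

0, 1, 2, 3, 4, 5, 6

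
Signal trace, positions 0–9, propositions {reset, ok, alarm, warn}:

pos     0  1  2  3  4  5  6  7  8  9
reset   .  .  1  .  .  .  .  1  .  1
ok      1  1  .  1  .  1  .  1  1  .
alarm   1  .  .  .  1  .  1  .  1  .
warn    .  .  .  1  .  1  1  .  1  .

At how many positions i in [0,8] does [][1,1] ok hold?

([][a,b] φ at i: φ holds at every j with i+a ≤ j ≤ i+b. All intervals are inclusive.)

Evaluate at each i in [0,8]:
  i=0: ✓ (all of [1,1])
  i=1: ✗ (fails at j=2)
  i=2: ✓ (all of [3,3])
  i=3: ✗ (fails at j=4)
  i=4: ✓ (all of [5,5])
  i=5: ✗ (fails at j=6)
  i=6: ✓ (all of [7,7])
  i=7: ✓ (all of [8,8])
  i=8: ✗ (fails at j=9)
Positions where it holds: {0, 2, 4, 6, 7} → 5.

5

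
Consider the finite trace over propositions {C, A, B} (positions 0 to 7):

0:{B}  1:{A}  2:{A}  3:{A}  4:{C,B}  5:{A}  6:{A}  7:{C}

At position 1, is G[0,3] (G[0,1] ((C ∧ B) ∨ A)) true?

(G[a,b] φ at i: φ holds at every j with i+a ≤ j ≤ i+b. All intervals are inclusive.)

True

Check G[0,1] ((C ∧ B) ∨ A) at every j in [1,4]:
  j=1: holds on [1,2]
  j=2: holds on [2,3]
  j=3: holds on [3,4]
  j=4: holds on [4,5]
All positions satisfy it → formula holds.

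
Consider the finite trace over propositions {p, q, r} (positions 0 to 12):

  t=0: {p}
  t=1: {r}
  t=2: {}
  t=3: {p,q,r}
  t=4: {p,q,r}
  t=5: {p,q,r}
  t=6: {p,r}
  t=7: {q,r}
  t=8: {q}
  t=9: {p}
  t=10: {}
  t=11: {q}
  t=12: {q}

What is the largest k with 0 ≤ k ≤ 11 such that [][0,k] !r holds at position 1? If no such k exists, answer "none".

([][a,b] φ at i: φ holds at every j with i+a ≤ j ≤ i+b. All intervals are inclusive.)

!r must hold from j=1 onward; find where it first fails.
  j=1: fails → no k works.

none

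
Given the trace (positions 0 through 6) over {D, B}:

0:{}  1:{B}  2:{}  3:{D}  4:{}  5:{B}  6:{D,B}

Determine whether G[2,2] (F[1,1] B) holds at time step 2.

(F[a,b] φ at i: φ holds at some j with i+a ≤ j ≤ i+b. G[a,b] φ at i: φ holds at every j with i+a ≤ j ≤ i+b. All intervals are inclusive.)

Yes

Check F[1,1] B at every j in [4,4]:
  j=4: holds (witness at 5)
All positions satisfy it → formula holds.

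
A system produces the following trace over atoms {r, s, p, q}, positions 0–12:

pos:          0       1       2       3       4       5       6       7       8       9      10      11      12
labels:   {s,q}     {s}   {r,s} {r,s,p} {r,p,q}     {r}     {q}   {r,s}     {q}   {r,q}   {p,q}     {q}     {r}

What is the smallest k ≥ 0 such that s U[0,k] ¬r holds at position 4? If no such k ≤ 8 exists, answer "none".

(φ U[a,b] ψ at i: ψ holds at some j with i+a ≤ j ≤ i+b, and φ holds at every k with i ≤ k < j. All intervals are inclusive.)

Need earliest j ≥ 4 with ¬r, and s at every k in [4,j-1].
  j=4: rhs fails.
  j=5: rhs fails.
  j=6: rhs holds but lhs fails at k=4.
  j=7: rhs fails.
  j=8: rhs holds but lhs fails at k=4.
  j=9: rhs fails.
  j=10: rhs holds but lhs fails at k=4.
  j=11: rhs holds but lhs fails at k=4.
  j=12: rhs fails.
No witness within the range → none.

none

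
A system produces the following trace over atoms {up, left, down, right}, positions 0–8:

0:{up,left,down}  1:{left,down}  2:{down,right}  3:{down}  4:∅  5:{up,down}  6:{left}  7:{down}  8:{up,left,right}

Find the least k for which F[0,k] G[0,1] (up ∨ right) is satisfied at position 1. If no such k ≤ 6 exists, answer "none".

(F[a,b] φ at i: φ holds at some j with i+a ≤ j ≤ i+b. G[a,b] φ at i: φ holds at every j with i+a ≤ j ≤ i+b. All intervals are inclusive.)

Scan j = 1,2,… for G[0,1] (up ∨ right):
  j=1: fails
  j=2: fails
  j=3: fails
  j=4: fails
  j=5: fails
  j=6: fails
  j=7: fails
No j in [1,7] satisfies it → none.

none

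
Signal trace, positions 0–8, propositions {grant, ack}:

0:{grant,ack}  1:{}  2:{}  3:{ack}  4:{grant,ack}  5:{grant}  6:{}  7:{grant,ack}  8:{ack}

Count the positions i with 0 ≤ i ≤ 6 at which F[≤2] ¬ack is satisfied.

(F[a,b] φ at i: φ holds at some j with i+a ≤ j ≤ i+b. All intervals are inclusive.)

Evaluate at each i in [0,6]:
  i=0: ✓ (witness j=1)
  i=1: ✓ (witness j=1)
  i=2: ✓ (witness j=2)
  i=3: ✓ (witness j=5)
  i=4: ✓ (witness j=5)
  i=5: ✓ (witness j=5)
  i=6: ✓ (witness j=6)
Positions where it holds: {0, 1, 2, 3, 4, 5, 6} → 7.

7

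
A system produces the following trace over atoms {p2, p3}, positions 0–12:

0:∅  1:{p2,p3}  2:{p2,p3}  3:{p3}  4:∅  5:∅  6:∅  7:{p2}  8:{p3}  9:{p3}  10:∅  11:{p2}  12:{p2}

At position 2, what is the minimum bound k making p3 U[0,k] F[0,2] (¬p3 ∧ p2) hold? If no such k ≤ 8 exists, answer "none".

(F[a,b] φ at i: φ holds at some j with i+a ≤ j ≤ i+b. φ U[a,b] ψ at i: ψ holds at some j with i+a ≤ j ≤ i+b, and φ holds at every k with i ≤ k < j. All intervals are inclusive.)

Need earliest j ≥ 2 with F[0,2] (¬p3 ∧ p2), and p3 at every k in [2,j-1].
  j=2: rhs fails.
  j=3: rhs fails.
  j=4: rhs fails.
  j=5: rhs holds but lhs fails at k=4.
  j=6: rhs holds but lhs fails at k=4.
  j=7: rhs holds but lhs fails at k=4.
  j=8: rhs fails.
  j=9: rhs holds but lhs fails at k=4.
  j=10: rhs holds but lhs fails at k=4.
No witness within the range → none.

none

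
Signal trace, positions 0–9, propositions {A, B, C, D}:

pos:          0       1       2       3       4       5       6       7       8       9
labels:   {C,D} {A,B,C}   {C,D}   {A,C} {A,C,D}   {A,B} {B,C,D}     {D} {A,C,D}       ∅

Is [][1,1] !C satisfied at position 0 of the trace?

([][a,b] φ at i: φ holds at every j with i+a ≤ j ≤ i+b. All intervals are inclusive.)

Does not hold

Check !C at every j in [1,1]:
  j=1: false
Fails at j=1 → formula fails.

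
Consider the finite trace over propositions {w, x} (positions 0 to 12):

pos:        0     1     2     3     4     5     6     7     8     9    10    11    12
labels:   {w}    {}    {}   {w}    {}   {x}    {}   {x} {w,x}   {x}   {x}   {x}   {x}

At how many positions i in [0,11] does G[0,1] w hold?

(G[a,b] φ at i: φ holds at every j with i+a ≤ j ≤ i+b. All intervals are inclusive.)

Evaluate at each i in [0,11]:
  i=0: ✗ (fails at j=1)
  i=1: ✗ (fails at j=1)
  i=2: ✗ (fails at j=2)
  i=3: ✗ (fails at j=4)
  i=4: ✗ (fails at j=4)
  i=5: ✗ (fails at j=5)
  i=6: ✗ (fails at j=6)
  i=7: ✗ (fails at j=7)
  i=8: ✗ (fails at j=9)
  i=9: ✗ (fails at j=9)
  i=10: ✗ (fails at j=10)
  i=11: ✗ (fails at j=11)
Positions where it holds: {} → 0.

0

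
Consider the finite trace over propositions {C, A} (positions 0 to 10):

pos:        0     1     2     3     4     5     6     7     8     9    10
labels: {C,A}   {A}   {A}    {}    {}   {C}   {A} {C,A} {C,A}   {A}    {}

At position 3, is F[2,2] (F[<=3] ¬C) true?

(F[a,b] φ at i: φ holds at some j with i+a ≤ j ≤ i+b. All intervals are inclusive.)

True

Check F[<=3] ¬C at each j in [5,5]:
  j=5: holds (witness at 6)
Found at j=5 → formula holds.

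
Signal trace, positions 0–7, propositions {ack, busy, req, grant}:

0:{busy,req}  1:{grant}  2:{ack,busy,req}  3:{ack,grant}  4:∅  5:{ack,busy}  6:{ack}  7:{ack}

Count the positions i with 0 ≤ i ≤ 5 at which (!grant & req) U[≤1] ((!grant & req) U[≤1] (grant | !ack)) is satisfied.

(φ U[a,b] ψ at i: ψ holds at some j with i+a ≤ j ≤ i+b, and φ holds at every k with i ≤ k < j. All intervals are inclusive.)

5

Evaluate at each i in [0,5]:
  i=0: ✓ (rhs at j=0)
  i=1: ✓ (rhs at j=1)
  i=2: ✓ (rhs at j=2)
  i=3: ✓ (rhs at j=3)
  i=4: ✓ (rhs at j=4)
  i=5: ✗ (no rhs in [5,6])
Positions where it holds: {0, 1, 2, 3, 4} → 5.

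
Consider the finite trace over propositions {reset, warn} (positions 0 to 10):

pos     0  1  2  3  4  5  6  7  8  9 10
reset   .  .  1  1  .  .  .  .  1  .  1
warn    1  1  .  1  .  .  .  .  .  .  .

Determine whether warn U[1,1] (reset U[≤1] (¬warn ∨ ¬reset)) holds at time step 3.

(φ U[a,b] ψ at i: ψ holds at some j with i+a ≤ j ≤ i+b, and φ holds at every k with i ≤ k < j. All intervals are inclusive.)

Need some j in [4,4] with (reset U[≤1] (¬warn ∨ ¬reset)), and warn at every k in [3,j-1].
  j=4: (reset U[≤1] (¬warn ∨ ¬reset)) holds; warn holds at every k in [3,3] → satisfied.

Holds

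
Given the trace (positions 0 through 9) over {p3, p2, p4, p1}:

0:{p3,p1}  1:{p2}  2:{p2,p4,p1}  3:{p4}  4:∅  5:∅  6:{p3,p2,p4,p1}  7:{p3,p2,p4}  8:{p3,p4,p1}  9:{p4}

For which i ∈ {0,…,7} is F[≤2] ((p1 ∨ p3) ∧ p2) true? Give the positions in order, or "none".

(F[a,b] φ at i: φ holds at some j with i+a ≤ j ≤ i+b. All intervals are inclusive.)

0, 1, 2, 4, 5, 6, 7

Evaluate at each i in [0,7]:
  i=0: ✓ (witness j=2)
  i=1: ✓ (witness j=2)
  i=2: ✓ (witness j=2)
  i=3: ✗ (none in [3,5])
  i=4: ✓ (witness j=6)
  i=5: ✓ (witness j=6)
  i=6: ✓ (witness j=6)
  i=7: ✓ (witness j=7)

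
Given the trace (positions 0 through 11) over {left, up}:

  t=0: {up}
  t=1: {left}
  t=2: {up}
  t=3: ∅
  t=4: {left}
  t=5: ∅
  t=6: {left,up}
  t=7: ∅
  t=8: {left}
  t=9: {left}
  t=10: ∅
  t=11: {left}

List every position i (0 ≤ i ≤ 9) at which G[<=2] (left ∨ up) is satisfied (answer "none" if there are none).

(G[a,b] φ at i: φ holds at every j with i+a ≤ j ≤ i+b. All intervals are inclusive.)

Evaluate at each i in [0,9]:
  i=0: ✓ (all of [0,2])
  i=1: ✗ (fails at j=3)
  i=2: ✗ (fails at j=3)
  i=3: ✗ (fails at j=3)
  i=4: ✗ (fails at j=5)
  i=5: ✗ (fails at j=5)
  i=6: ✗ (fails at j=7)
  i=7: ✗ (fails at j=7)
  i=8: ✗ (fails at j=10)
  i=9: ✗ (fails at j=10)

0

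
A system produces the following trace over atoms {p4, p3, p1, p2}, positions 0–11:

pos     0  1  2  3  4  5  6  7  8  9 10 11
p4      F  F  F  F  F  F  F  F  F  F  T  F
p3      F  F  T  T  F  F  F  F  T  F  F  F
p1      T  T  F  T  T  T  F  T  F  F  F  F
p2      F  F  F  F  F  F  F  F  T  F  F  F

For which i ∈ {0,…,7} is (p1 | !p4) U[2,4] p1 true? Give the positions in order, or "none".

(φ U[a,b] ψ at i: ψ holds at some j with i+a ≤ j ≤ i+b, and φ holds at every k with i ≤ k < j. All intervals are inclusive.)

0, 1, 2, 3, 4, 5

Evaluate at each i in [0,7]:
  i=0: ✓ (rhs at j=3; lhs holds on [0,2])
  i=1: ✓ (rhs at j=3; lhs holds on [1,2])
  i=2: ✓ (rhs at j=4; lhs holds on [2,3])
  i=3: ✓ (rhs at j=5; lhs holds on [3,4])
  i=4: ✓ (rhs at j=7; lhs holds on [4,6])
  i=5: ✓ (rhs at j=7; lhs holds on [5,6])
  i=6: ✗ (no rhs in [8,10])
  i=7: ✗ (no rhs in [9,11])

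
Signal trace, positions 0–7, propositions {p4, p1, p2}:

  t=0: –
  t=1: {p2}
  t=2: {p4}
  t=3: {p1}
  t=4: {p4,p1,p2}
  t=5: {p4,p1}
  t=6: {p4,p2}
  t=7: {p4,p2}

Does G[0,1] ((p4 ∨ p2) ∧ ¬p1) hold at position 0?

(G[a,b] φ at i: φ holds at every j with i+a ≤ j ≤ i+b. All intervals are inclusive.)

False

Check ((p4 ∨ p2) ∧ ¬p1) at every j in [0,1]:
  j=0: false
  j=1: true
Fails at j=0 → formula fails.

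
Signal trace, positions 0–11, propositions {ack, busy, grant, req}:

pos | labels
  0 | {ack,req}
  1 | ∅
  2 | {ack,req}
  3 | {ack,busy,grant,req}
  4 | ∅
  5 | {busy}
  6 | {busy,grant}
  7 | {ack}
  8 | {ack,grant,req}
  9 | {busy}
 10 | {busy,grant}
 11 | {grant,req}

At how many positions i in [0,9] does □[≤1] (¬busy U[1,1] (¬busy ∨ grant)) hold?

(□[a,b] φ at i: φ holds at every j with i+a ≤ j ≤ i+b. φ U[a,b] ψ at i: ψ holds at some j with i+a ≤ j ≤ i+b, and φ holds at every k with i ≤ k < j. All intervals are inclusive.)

2

Evaluate at each i in [0,9]:
  i=0: ✓ (all of [0,1])
  i=1: ✓ (all of [1,2])
  i=2: ✗ (fails at j=3)
  i=3: ✗ (fails at j=3)
  i=4: ✗ (fails at j=4)
  i=5: ✗ (fails at j=5)
  i=6: ✗ (fails at j=6)
  i=7: ✗ (fails at j=8)
  i=8: ✗ (fails at j=8)
  i=9: ✗ (fails at j=9)
Positions where it holds: {0, 1} → 2.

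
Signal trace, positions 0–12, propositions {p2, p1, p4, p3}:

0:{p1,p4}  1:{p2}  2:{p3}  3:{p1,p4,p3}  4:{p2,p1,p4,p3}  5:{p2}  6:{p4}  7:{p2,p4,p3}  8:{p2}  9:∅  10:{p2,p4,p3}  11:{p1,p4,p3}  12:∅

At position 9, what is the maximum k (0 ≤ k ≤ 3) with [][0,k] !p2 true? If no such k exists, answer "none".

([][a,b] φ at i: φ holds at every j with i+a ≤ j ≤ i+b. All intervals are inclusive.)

0

!p2 must hold from j=9 onward; find where it first fails.
  j=9: holds
  j=10: fails
Holds on [9,9], so largest k = 0.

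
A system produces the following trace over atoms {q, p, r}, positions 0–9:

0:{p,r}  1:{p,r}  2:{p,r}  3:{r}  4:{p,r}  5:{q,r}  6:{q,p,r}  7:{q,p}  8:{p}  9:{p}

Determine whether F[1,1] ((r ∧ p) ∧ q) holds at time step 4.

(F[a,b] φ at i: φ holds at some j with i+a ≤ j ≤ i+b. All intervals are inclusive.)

No

Check ((r ∧ p) ∧ q) at each j in [5,5]:
  j=5: false
No position in the window satisfies it → formula fails.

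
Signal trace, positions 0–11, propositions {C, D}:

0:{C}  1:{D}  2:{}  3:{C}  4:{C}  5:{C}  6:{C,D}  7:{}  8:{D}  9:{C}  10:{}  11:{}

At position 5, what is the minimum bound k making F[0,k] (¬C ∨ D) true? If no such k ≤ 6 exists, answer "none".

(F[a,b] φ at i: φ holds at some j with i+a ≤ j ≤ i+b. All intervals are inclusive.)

1

Scan j = 5,6,… for (¬C ∨ D):
  j=5: fails
  j=6: holds
First hit at j=6, so smallest k = 6-5 = 1.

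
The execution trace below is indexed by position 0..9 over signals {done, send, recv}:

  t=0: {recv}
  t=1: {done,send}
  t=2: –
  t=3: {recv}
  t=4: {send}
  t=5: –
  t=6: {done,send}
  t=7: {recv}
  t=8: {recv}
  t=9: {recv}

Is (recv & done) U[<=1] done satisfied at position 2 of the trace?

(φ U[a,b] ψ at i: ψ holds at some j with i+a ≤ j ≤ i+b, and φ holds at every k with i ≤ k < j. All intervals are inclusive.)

Does not hold

Need some j in [2,3] with done, and (recv & done) at every k in [2,j-1].
  j=2: done false.
  j=3: done false.
No j in the window works → until fails.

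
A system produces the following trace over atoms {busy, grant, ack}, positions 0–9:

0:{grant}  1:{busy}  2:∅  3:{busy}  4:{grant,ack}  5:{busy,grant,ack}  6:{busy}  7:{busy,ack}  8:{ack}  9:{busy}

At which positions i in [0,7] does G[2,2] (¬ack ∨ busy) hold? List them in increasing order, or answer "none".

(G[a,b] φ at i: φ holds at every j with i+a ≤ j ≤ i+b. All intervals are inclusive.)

0, 1, 3, 4, 5, 7

Evaluate at each i in [0,7]:
  i=0: ✓ (all of [2,2])
  i=1: ✓ (all of [3,3])
  i=2: ✗ (fails at j=4)
  i=3: ✓ (all of [5,5])
  i=4: ✓ (all of [6,6])
  i=5: ✓ (all of [7,7])
  i=6: ✗ (fails at j=8)
  i=7: ✓ (all of [9,9])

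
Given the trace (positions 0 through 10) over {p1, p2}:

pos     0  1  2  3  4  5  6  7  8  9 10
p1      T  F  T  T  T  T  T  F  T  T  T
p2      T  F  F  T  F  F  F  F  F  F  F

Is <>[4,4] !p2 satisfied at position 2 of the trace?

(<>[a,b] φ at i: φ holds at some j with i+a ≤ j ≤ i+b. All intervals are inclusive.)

Check !p2 at each j in [6,6]:
  j=6: true
Found at j=6 → formula holds.

Holds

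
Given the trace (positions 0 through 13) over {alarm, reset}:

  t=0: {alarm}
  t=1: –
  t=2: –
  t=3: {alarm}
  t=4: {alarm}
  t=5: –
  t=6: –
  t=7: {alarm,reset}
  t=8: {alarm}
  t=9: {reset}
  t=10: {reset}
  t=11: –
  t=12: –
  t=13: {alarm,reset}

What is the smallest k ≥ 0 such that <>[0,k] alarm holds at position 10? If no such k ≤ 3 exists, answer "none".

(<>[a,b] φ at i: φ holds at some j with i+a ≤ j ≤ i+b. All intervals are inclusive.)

3

Scan j = 10,11,… for alarm:
  j=10: fails
  j=11: fails
  j=12: fails
  j=13: holds
First hit at j=13, so smallest k = 13-10 = 3.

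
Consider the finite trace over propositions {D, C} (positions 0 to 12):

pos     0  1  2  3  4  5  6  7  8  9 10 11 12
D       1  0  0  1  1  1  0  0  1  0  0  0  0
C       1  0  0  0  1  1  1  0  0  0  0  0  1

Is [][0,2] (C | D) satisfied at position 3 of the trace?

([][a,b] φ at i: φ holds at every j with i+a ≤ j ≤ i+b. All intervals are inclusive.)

Holds

Check (C | D) at every j in [3,5]:
  j=3: true
  j=4: true
  j=5: true
All positions satisfy it → formula holds.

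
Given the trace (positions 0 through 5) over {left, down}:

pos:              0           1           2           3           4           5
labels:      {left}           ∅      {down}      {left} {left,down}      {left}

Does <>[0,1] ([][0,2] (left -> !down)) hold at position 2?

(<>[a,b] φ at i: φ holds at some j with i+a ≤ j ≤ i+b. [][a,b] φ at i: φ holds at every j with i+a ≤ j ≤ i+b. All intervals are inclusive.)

Does not hold

Check [][0,2] (left -> !down) at each j in [2,3]:
  j=2: fails at 4
  j=3: fails at 4
No position in the window satisfies it → formula fails.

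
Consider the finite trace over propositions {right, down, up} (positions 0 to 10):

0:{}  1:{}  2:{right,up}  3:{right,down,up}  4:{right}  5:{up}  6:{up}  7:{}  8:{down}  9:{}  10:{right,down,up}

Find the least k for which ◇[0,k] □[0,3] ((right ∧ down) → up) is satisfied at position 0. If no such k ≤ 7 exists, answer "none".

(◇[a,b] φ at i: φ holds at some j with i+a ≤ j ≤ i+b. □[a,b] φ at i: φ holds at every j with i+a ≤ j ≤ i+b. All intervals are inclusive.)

0

Scan j = 0,1,… for □[0,3] ((right ∧ down) → up):
  j=0: holds
First hit at j=0, so smallest k = 0-0 = 0.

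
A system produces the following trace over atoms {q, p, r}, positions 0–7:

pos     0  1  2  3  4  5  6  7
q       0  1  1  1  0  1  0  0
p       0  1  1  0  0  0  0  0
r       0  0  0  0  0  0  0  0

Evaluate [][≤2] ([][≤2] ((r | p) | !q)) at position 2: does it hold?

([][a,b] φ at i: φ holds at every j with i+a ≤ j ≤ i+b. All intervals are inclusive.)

Check [][≤2] ((r | p) | !q) at every j in [2,4]:
  j=2: fails at 3
  j=3: fails at 3
  j=4: fails at 5
Fails at j=2 → formula fails.

No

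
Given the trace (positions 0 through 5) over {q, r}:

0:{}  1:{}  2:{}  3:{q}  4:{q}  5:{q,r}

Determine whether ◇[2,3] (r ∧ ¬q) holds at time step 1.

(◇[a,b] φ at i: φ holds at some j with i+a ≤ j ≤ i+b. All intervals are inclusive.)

Check (r ∧ ¬q) at each j in [3,4]:
  j=3: false
  j=4: false
No position in the window satisfies it → formula fails.

False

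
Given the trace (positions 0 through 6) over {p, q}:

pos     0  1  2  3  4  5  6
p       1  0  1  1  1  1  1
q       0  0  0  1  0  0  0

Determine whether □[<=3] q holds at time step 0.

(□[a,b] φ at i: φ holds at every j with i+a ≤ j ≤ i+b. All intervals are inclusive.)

False

Check q at every j in [0,3]:
  j=0: false
  j=1: false
  j=2: false
  j=3: true
Fails at j=0 → formula fails.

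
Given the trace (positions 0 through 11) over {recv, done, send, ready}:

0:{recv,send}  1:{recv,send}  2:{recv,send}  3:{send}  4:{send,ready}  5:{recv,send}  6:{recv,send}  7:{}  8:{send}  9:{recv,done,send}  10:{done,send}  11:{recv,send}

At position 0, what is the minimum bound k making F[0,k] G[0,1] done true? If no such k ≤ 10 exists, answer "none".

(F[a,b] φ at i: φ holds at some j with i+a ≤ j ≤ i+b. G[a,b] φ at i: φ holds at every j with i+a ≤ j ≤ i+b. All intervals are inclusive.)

Scan j = 0,1,… for G[0,1] done:
  j=0: fails
  j=1: fails
  j=2: fails
  j=3: fails
  j=4: fails
  j=5: fails
  j=6: fails
  j=7: fails
  j=8: fails
  j=9: holds
First hit at j=9, so smallest k = 9-0 = 9.

9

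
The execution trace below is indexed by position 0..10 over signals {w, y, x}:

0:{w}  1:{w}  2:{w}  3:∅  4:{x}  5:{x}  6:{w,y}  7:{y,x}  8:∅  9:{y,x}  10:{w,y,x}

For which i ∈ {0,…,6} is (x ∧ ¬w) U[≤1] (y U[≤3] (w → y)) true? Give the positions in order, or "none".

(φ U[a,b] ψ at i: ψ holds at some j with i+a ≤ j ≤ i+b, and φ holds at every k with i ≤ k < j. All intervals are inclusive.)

Evaluate at each i in [0,6]:
  i=0: ✗ (no rhs in [0,1])
  i=1: ✗ (no rhs in [1,2])
  i=2: ✗ (lhs fails at k=2 before rhs at j=3)
  i=3: ✓ (rhs at j=3)
  i=4: ✓ (rhs at j=4)
  i=5: ✓ (rhs at j=5)
  i=6: ✓ (rhs at j=6)

3, 4, 5, 6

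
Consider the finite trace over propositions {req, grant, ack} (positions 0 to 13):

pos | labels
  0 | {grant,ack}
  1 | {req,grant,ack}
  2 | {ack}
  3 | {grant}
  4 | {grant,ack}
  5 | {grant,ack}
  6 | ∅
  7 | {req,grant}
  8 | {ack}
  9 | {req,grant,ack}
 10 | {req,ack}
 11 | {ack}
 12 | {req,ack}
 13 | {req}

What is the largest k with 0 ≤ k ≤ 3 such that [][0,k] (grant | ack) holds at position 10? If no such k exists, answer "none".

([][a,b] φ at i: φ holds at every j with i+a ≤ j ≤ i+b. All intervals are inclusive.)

2

(grant | ack) must hold from j=10 onward; find where it first fails.
  j=10: holds
  j=11: holds
  j=12: holds
  j=13: fails
Holds on [10,12], so largest k = 2.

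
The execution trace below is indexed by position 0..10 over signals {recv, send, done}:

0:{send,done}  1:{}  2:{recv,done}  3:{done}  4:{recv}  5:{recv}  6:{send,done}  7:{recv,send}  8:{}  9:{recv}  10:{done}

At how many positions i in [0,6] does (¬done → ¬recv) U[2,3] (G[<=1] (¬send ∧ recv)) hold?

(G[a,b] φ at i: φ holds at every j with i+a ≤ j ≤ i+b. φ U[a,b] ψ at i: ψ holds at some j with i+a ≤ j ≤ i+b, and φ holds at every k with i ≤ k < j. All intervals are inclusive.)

Evaluate at each i in [0,6]:
  i=0: ✗ (no rhs in [2,3])
  i=1: ✓ (rhs at j=4; lhs holds on [1,3])
  i=2: ✓ (rhs at j=4; lhs holds on [2,3])
  i=3: ✗ (no rhs in [5,6])
  i=4: ✗ (no rhs in [6,7])
  i=5: ✗ (no rhs in [7,8])
  i=6: ✗ (no rhs in [8,9])
Positions where it holds: {1, 2} → 2.

2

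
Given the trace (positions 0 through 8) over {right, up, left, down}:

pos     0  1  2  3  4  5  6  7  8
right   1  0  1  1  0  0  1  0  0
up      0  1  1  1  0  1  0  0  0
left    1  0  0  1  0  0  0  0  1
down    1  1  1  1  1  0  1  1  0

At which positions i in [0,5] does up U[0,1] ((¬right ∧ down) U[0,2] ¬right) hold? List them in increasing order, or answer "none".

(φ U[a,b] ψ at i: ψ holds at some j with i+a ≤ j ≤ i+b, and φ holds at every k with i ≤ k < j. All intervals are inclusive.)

1, 3, 4, 5

Evaluate at each i in [0,5]:
  i=0: ✗ (lhs fails at k=0 before rhs at j=1)
  i=1: ✓ (rhs at j=1)
  i=2: ✗ (no rhs in [2,3])
  i=3: ✓ (rhs at j=4; lhs holds on [3,3])
  i=4: ✓ (rhs at j=4)
  i=5: ✓ (rhs at j=5)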